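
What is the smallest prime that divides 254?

254 is even: 2 divides it.

2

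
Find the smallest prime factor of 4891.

4891 is odd.
Digit sum 22, not divisible by 3.
Ends in 1: not divisible by 5.
7: 4891 = 7·698 + 5
11: 4891 = 11·444 + 7
13: 4891 = 13·376 + 3
17: 4891 = 17·287 + 12
19: 4891 = 19·257 + 8
23: 4891 = 23·212 + 15
29: 4891 = 29·168 + 19
31: 4891 = 31·157 + 24
37: 4891 = 37·132 + 7
41: 4891 = 41·119 + 12
43: 4891 = 43·113 + 32
47: 4891 = 47·104 + 3
53: 4891 = 53·92 + 15
59: 4891 = 59·82 + 53
61: 4891 = 61·80 + 11
67: 4891 = 67·73

67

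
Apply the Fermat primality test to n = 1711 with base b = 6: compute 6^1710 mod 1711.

993

6^1 ≡ 6 (mod 1711)
6^2 ≡ 6^2 = 36 ≡ 36 (mod 1711)
6^4 ≡ 36^2 = 1296 ≡ 1296 (mod 1711)
6^8 ≡ 1296^2 = 1679616 ≡ 1125 (mod 1711)
6^16 ≡ 1125^2 = 1265625 ≡ 1196 (mod 1711)
6^32 ≡ 1196^2 = 1430416 ≡ 20 (mod 1711)
6^64 ≡ 20^2 = 400 ≡ 400 (mod 1711)
6^128 ≡ 400^2 = 160000 ≡ 877 (mod 1711)
6^256 ≡ 877^2 = 769129 ≡ 890 (mod 1711)
6^512 ≡ 890^2 = 792100 ≡ 1618 (mod 1711)
6^1024 ≡ 1618^2 = 2617924 ≡ 94 (mod 1711)
1710 = 1024 + 512 + 128 + 32 + 8 + 4 + 2 in binary powers of 2.
So 6^1710 ≡ 94 · 1618 · 877 · 20 · 1125 · 1296 · 36 ≡ 993 (mod 1711).
Since 993 ≠ 1, base 6 is a Fermat witness: 1711 is composite.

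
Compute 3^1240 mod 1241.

373

3^1 ≡ 3 (mod 1241)
3^2 ≡ 3^2 = 9 ≡ 9 (mod 1241)
3^4 ≡ 9^2 = 81 ≡ 81 (mod 1241)
3^8 ≡ 81^2 = 6561 ≡ 356 (mod 1241)
3^16 ≡ 356^2 = 126736 ≡ 154 (mod 1241)
3^32 ≡ 154^2 = 23716 ≡ 137 (mod 1241)
3^64 ≡ 137^2 = 18769 ≡ 154 (mod 1241)
3^128 ≡ 154^2 = 23716 ≡ 137 (mod 1241)
3^256 ≡ 137^2 = 18769 ≡ 154 (mod 1241)
3^512 ≡ 154^2 = 23716 ≡ 137 (mod 1241)
3^1024 ≡ 137^2 = 18769 ≡ 154 (mod 1241)
1240 = 1024 + 128 + 64 + 16 + 8 in binary powers of 2.
So 3^1240 ≡ 154 · 137 · 154 · 154 · 356 ≡ 373 (mod 1241).
Since 373 ≠ 1, base 3 is a Fermat witness: 1241 is composite.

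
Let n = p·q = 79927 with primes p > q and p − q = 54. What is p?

Since p = q + 54, we have 79927 = q(q + 54), so q² + 54q − 79927 = 0.
Discriminant: 54² + 4·79927 = 2916 + 319708 = 322624; √322624 = 568.
q = (−54 + 568)/2 = 257, and p = q + 54 = 311.
Check: 257 · 311 = 79927.

311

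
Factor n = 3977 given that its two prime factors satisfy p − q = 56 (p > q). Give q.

Since p = q + 56, we have 3977 = q(q + 56), so q² + 56q − 3977 = 0.
Discriminant: 56² + 4·3977 = 3136 + 15908 = 19044; √19044 = 138.
q = (−56 + 138)/2 = 41, and p = q + 56 = 97.
Check: 41 · 97 = 3977.

41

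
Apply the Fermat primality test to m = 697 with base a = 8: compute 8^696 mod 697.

8^1 ≡ 8 (mod 697)
8^2 ≡ 8^2 = 64 ≡ 64 (mod 697)
8^4 ≡ 64^2 = 4096 ≡ 611 (mod 697)
8^8 ≡ 611^2 = 373321 ≡ 426 (mod 697)
8^16 ≡ 426^2 = 181476 ≡ 256 (mod 697)
8^32 ≡ 256^2 = 65536 ≡ 18 (mod 697)
8^64 ≡ 18^2 = 324 ≡ 324 (mod 697)
8^128 ≡ 324^2 = 104976 ≡ 426 (mod 697)
8^256 ≡ 426^2 = 181476 ≡ 256 (mod 697)
8^512 ≡ 256^2 = 65536 ≡ 18 (mod 697)
696 = 512 + 128 + 32 + 16 + 8 in binary powers of 2.
So 8^696 ≡ 18 · 426 · 18 · 256 · 426 ≡ 256 (mod 697).
Since 256 ≠ 1, base 8 is a Fermat witness: 697 is composite.

256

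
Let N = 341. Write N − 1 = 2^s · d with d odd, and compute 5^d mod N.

67

341 − 1 = 340 = 2^2 · 85, so d = 85.
5^1 ≡ 5 (mod 341)
5^2 ≡ 5^2 = 25 ≡ 25 (mod 341)
5^4 ≡ 25^2 = 625 ≡ 284 (mod 341)
5^8 ≡ 284^2 = 80656 ≡ 180 (mod 341)
5^16 ≡ 180^2 = 32400 ≡ 5 (mod 341)
5^32 ≡ 5^2 = 25 ≡ 25 (mod 341)
5^64 ≡ 25^2 = 625 ≡ 284 (mod 341)
85 = 64 + 16 + 4 + 1 in binary powers of 2.
So 5^85 ≡ 284 · 5 · 284 · 5 ≡ 67 (mod 341).
Squaring chain: 67 → 56; never reaches −1, so base 5 is a Miller–Rabin witness that 341 is composite.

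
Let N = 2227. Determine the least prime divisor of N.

17

2227 is odd.
Digit sum 13, not divisible by 3.
Ends in 7: not divisible by 5.
7: 2227 = 7·318 + 1
11: 2227 = 11·202 + 5
13: 2227 = 13·171 + 4
17: 2227 = 17·131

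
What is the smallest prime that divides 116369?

116369 is odd.
Digit sum 26, not divisible by 3.
Ends in 9: not divisible by 5.
7: 116369 = 7·16624 + 1
11: 116369 = 11·10579

11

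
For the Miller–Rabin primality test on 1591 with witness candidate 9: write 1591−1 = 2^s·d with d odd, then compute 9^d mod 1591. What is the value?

322

1591 − 1 = 1590 = 2^1 · 795, so d = 795.
9^1 ≡ 9 (mod 1591)
9^2 ≡ 9^2 = 81 ≡ 81 (mod 1591)
9^4 ≡ 81^2 = 6561 ≡ 197 (mod 1591)
9^8 ≡ 197^2 = 38809 ≡ 625 (mod 1591)
9^16 ≡ 625^2 = 390625 ≡ 830 (mod 1591)
9^32 ≡ 830^2 = 688900 ≡ 1588 (mod 1591)
9^64 ≡ 1588^2 = 2521744 ≡ 9 (mod 1591)
9^128 ≡ 9^2 = 81 ≡ 81 (mod 1591)
9^256 ≡ 81^2 = 6561 ≡ 197 (mod 1591)
9^512 ≡ 197^2 = 38809 ≡ 625 (mod 1591)
795 = 512 + 256 + 16 + 8 + 2 + 1 in binary powers of 2.
So 9^795 ≡ 625 · 197 · 830 · 625 · 81 · 9 ≡ 322 (mod 1591).
Squaring chain: 322; never reaches −1, so base 9 is a Miller–Rabin witness that 1591 is composite.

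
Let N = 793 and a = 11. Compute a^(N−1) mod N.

1

11^1 ≡ 11 (mod 793)
11^2 ≡ 11^2 = 121 ≡ 121 (mod 793)
11^4 ≡ 121^2 = 14641 ≡ 367 (mod 793)
11^8 ≡ 367^2 = 134689 ≡ 672 (mod 793)
11^16 ≡ 672^2 = 451584 ≡ 367 (mod 793)
11^32 ≡ 367^2 = 134689 ≡ 672 (mod 793)
11^64 ≡ 672^2 = 451584 ≡ 367 (mod 793)
11^128 ≡ 367^2 = 134689 ≡ 672 (mod 793)
11^256 ≡ 672^2 = 451584 ≡ 367 (mod 793)
11^512 ≡ 367^2 = 134689 ≡ 672 (mod 793)
792 = 512 + 256 + 16 + 8 in binary powers of 2.
So 11^792 ≡ 672 · 367 · 367 · 672 ≡ 1 (mod 793).
Since the result is 1, base 11 gives no evidence that 793 is composite.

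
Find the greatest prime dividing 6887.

6887 = 71 · 97
97 is prime.
So 6887 = 71 · 97; the largest prime factor is 97.

97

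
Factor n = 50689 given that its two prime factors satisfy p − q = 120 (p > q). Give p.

Since p = q + 120, we have 50689 = q(q + 120), so q² + 120q − 50689 = 0.
Discriminant: 120² + 4·50689 = 14400 + 202756 = 217156; √217156 = 466.
q = (−120 + 466)/2 = 173, and p = q + 120 = 293.
Check: 173 · 293 = 50689.

293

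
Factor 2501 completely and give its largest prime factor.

2501 = 41 · 61
61 is prime.
So 2501 = 41 · 61; the largest prime factor is 61.

61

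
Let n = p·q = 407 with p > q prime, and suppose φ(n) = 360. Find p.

37

φ(n) = (p−1)(q−1) = n − (p+q) + 1, so p + q = 407 − 360 + 1 = 48.
p and q are the roots of t² − 48t + 407 = 0.
Discriminant: 48² − 4·407 = 2304 − 1628 = 676; √676 = 26.
q = (48 − 26)/2 = 11, p = (48 + 26)/2 = 37.
Check: 11 · 37 = 407.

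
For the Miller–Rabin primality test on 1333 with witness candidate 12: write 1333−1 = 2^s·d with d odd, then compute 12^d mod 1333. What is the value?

1333 − 1 = 1332 = 2^2 · 333, so d = 333.
12^1 ≡ 12 (mod 1333)
12^2 ≡ 12^2 = 144 ≡ 144 (mod 1333)
12^4 ≡ 144^2 = 20736 ≡ 741 (mod 1333)
12^8 ≡ 741^2 = 549081 ≡ 1218 (mod 1333)
12^16 ≡ 1218^2 = 1483524 ≡ 1228 (mod 1333)
12^32 ≡ 1228^2 = 1507984 ≡ 361 (mod 1333)
12^64 ≡ 361^2 = 130321 ≡ 1020 (mod 1333)
12^128 ≡ 1020^2 = 1040400 ≡ 660 (mod 1333)
12^256 ≡ 660^2 = 435600 ≡ 1042 (mod 1333)
333 = 256 + 64 + 8 + 4 + 1 in binary powers of 2.
So 12^333 ≡ 1042 · 1020 · 1218 · 741 · 12 ≡ 457 (mod 1333).
Squaring chain: 457 → 901; never reaches −1, so base 12 is a Miller–Rabin witness that 1333 is composite.

457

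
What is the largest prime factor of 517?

517 = 11 · 47
47 is prime.
So 517 = 11 · 47; the largest prime factor is 47.

47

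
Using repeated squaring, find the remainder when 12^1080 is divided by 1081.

98

12^1 ≡ 12 (mod 1081)
12^2 ≡ 12^2 = 144 ≡ 144 (mod 1081)
12^4 ≡ 144^2 = 20736 ≡ 197 (mod 1081)
12^8 ≡ 197^2 = 38809 ≡ 974 (mod 1081)
12^16 ≡ 974^2 = 948676 ≡ 639 (mod 1081)
12^32 ≡ 639^2 = 408321 ≡ 784 (mod 1081)
12^64 ≡ 784^2 = 614656 ≡ 648 (mod 1081)
12^128 ≡ 648^2 = 419904 ≡ 476 (mod 1081)
12^256 ≡ 476^2 = 226576 ≡ 647 (mod 1081)
12^512 ≡ 647^2 = 418609 ≡ 262 (mod 1081)
12^1024 ≡ 262^2 = 68644 ≡ 541 (mod 1081)
1080 = 1024 + 32 + 16 + 8 in binary powers of 2.
So 12^1080 ≡ 541 · 784 · 639 · 974 ≡ 98 (mod 1081).
Since 98 ≠ 1, base 12 is a Fermat witness: 1081 is composite.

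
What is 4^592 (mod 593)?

1

4^1 ≡ 4 (mod 593)
4^2 ≡ 4^2 = 16 ≡ 16 (mod 593)
4^4 ≡ 16^2 = 256 ≡ 256 (mod 593)
4^8 ≡ 256^2 = 65536 ≡ 306 (mod 593)
4^16 ≡ 306^2 = 93636 ≡ 535 (mod 593)
4^32 ≡ 535^2 = 286225 ≡ 399 (mod 593)
4^64 ≡ 399^2 = 159201 ≡ 277 (mod 593)
4^128 ≡ 277^2 = 76729 ≡ 232 (mod 593)
4^256 ≡ 232^2 = 53824 ≡ 454 (mod 593)
4^512 ≡ 454^2 = 206116 ≡ 345 (mod 593)
592 = 512 + 64 + 16 in binary powers of 2.
So 4^592 ≡ 345 · 277 · 535 ≡ 1 (mod 593).
Since the result is 1, base 4 gives no evidence that 593 is composite.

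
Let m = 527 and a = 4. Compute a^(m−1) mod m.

407

4^1 ≡ 4 (mod 527)
4^2 ≡ 4^2 = 16 ≡ 16 (mod 527)
4^4 ≡ 16^2 = 256 ≡ 256 (mod 527)
4^8 ≡ 256^2 = 65536 ≡ 188 (mod 527)
4^16 ≡ 188^2 = 35344 ≡ 35 (mod 527)
4^32 ≡ 35^2 = 1225 ≡ 171 (mod 527)
4^64 ≡ 171^2 = 29241 ≡ 256 (mod 527)
4^128 ≡ 256^2 = 65536 ≡ 188 (mod 527)
4^256 ≡ 188^2 = 35344 ≡ 35 (mod 527)
4^512 ≡ 35^2 = 1225 ≡ 171 (mod 527)
526 = 512 + 8 + 4 + 2 in binary powers of 2.
So 4^526 ≡ 171 · 188 · 256 · 16 ≡ 407 (mod 527).
Since 407 ≠ 1, base 4 is a Fermat witness: 527 is composite.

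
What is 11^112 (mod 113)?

1

11^1 ≡ 11 (mod 113)
11^2 ≡ 11^2 = 121 ≡ 8 (mod 113)
11^4 ≡ 8^2 = 64 ≡ 64 (mod 113)
11^8 ≡ 64^2 = 4096 ≡ 28 (mod 113)
11^16 ≡ 28^2 = 784 ≡ 106 (mod 113)
11^32 ≡ 106^2 = 11236 ≡ 49 (mod 113)
11^64 ≡ 49^2 = 2401 ≡ 28 (mod 113)
112 = 64 + 32 + 16 in binary powers of 2.
So 11^112 ≡ 28 · 49 · 106 ≡ 1 (mod 113).
Since the result is 1, base 11 gives no evidence that 113 is composite.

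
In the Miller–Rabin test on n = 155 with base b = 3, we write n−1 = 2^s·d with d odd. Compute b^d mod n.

155 − 1 = 154 = 2^1 · 77, so d = 77.
3^1 ≡ 3 (mod 155)
3^2 ≡ 3^2 = 9 ≡ 9 (mod 155)
3^4 ≡ 9^2 = 81 ≡ 81 (mod 155)
3^8 ≡ 81^2 = 6561 ≡ 51 (mod 155)
3^16 ≡ 51^2 = 2601 ≡ 121 (mod 155)
3^32 ≡ 121^2 = 14641 ≡ 71 (mod 155)
3^64 ≡ 71^2 = 5041 ≡ 81 (mod 155)
77 = 64 + 8 + 4 + 1 in binary powers of 2.
So 3^77 ≡ 81 · 51 · 81 · 3 ≡ 53 (mod 155).
Squaring chain: 53; never reaches −1, so base 3 is a Miller–Rabin witness that 155 is composite.

53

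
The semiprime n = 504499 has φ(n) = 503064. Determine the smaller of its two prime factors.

613

φ(n) = (p−1)(q−1) = n − (p+q) + 1, so p + q = 504499 − 503064 + 1 = 1436.
p and q are the roots of t² − 1436t + 504499 = 0.
Discriminant: 1436² − 4·504499 = 2062096 − 2017996 = 44100; √44100 = 210.
q = (1436 − 210)/2 = 613, p = (1436 + 210)/2 = 823.
Check: 613 · 823 = 504499.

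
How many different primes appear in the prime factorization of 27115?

4

27115 = 5 · 5423
5423 = 11 · 493
493 = 17 · 29
27115 = 5 · 11 · 17 · 29, which has 4 distinct prime factors.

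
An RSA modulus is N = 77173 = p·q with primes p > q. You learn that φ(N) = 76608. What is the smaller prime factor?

229

φ(n) = (p−1)(q−1) = n − (p+q) + 1, so p + q = 77173 − 76608 + 1 = 566.
p and q are the roots of t² − 566t + 77173 = 0.
Discriminant: 566² − 4·77173 = 320356 − 308692 = 11664; √11664 = 108.
q = (566 − 108)/2 = 229, p = (566 + 108)/2 = 337.
Check: 229 · 337 = 77173.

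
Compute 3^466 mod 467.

1

3^1 ≡ 3 (mod 467)
3^2 ≡ 3^2 = 9 ≡ 9 (mod 467)
3^4 ≡ 9^2 = 81 ≡ 81 (mod 467)
3^8 ≡ 81^2 = 6561 ≡ 23 (mod 467)
3^16 ≡ 23^2 = 529 ≡ 62 (mod 467)
3^32 ≡ 62^2 = 3844 ≡ 108 (mod 467)
3^64 ≡ 108^2 = 11664 ≡ 456 (mod 467)
3^128 ≡ 456^2 = 207936 ≡ 121 (mod 467)
3^256 ≡ 121^2 = 14641 ≡ 164 (mod 467)
466 = 256 + 128 + 64 + 16 + 2 in binary powers of 2.
So 3^466 ≡ 164 · 121 · 456 · 62 · 9 ≡ 1 (mod 467).
Since the result is 1, base 3 gives no evidence that 467 is composite.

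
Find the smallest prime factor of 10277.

43

10277 is odd.
Digit sum 17, not divisible by 3.
Ends in 7: not divisible by 5.
7: 10277 = 7·1468 + 1
11: 10277 = 11·934 + 3
13: 10277 = 13·790 + 7
17: 10277 = 17·604 + 9
19: 10277 = 19·540 + 17
23: 10277 = 23·446 + 19
29: 10277 = 29·354 + 11
31: 10277 = 31·331 + 16
37: 10277 = 37·277 + 28
41: 10277 = 41·250 + 27
43: 10277 = 43·239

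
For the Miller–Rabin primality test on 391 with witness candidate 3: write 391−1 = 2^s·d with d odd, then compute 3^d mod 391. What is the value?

282

391 − 1 = 390 = 2^1 · 195, so d = 195.
3^1 ≡ 3 (mod 391)
3^2 ≡ 3^2 = 9 ≡ 9 (mod 391)
3^4 ≡ 9^2 = 81 ≡ 81 (mod 391)
3^8 ≡ 81^2 = 6561 ≡ 305 (mod 391)
3^16 ≡ 305^2 = 93025 ≡ 358 (mod 391)
3^32 ≡ 358^2 = 128164 ≡ 307 (mod 391)
3^64 ≡ 307^2 = 94249 ≡ 18 (mod 391)
3^128 ≡ 18^2 = 324 ≡ 324 (mod 391)
195 = 128 + 64 + 2 + 1 in binary powers of 2.
So 3^195 ≡ 324 · 18 · 9 · 3 ≡ 282 (mod 391).
Squaring chain: 282; never reaches −1, so base 3 is a Miller–Rabin witness that 391 is composite.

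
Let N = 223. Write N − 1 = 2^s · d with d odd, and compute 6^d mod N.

222

223 − 1 = 222 = 2^1 · 111, so d = 111.
6^1 ≡ 6 (mod 223)
6^2 ≡ 6^2 = 36 ≡ 36 (mod 223)
6^4 ≡ 36^2 = 1296 ≡ 181 (mod 223)
6^8 ≡ 181^2 = 32761 ≡ 203 (mod 223)
6^16 ≡ 203^2 = 41209 ≡ 177 (mod 223)
6^32 ≡ 177^2 = 31329 ≡ 109 (mod 223)
6^64 ≡ 109^2 = 11881 ≡ 62 (mod 223)
111 = 64 + 32 + 8 + 4 + 2 + 1 in binary powers of 2.
So 6^111 ≡ 62 · 109 · 203 · 181 · 36 · 6 ≡ 222 (mod 223).
Since 6^d ≡ 222 (mod 223), base 6 does not prove 223 composite.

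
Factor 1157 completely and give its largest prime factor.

1157 = 13 · 89
89 is prime.
So 1157 = 13 · 89; the largest prime factor is 89.

89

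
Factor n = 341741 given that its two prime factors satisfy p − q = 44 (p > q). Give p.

Since p = q + 44, we have 341741 = q(q + 44), so q² + 44q − 341741 = 0.
Discriminant: 44² + 4·341741 = 1936 + 1366964 = 1368900; √1368900 = 1170.
q = (−44 + 1170)/2 = 563, and p = q + 44 = 607.
Check: 563 · 607 = 341741.

607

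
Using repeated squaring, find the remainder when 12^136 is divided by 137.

12^1 ≡ 12 (mod 137)
12^2 ≡ 12^2 = 144 ≡ 7 (mod 137)
12^4 ≡ 7^2 = 49 ≡ 49 (mod 137)
12^8 ≡ 49^2 = 2401 ≡ 72 (mod 137)
12^16 ≡ 72^2 = 5184 ≡ 115 (mod 137)
12^32 ≡ 115^2 = 13225 ≡ 73 (mod 137)
12^64 ≡ 73^2 = 5329 ≡ 123 (mod 137)
12^128 ≡ 123^2 = 15129 ≡ 59 (mod 137)
136 = 128 + 8 in binary powers of 2.
So 12^136 ≡ 59 · 72 ≡ 1 (mod 137).
Since the result is 1, base 12 gives no evidence that 137 is composite.

1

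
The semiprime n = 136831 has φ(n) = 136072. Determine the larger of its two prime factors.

φ(n) = (p−1)(q−1) = n − (p+q) + 1, so p + q = 136831 − 136072 + 1 = 760.
p and q are the roots of t² − 760t + 136831 = 0.
Discriminant: 760² − 4·136831 = 577600 − 547324 = 30276; √30276 = 174.
q = (760 − 174)/2 = 293, p = (760 + 174)/2 = 467.
Check: 293 · 467 = 136831.

467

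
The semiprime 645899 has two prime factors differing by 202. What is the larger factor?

911

Since p = q + 202, we have 645899 = q(q + 202), so q² + 202q − 645899 = 0.
Discriminant: 202² + 4·645899 = 40804 + 2583596 = 2624400; √2624400 = 1620.
q = (−202 + 1620)/2 = 709, and p = q + 202 = 911.
Check: 709 · 911 = 645899.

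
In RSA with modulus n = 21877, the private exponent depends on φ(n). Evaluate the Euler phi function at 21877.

Factor: 21877 = 131 · 167.
φ(21877) = (131−1) · (167−1) = 130 · 166 = 21580.

21580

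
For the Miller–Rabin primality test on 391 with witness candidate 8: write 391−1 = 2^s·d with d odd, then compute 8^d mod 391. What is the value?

257

391 − 1 = 390 = 2^1 · 195, so d = 195.
8^1 ≡ 8 (mod 391)
8^2 ≡ 8^2 = 64 ≡ 64 (mod 391)
8^4 ≡ 64^2 = 4096 ≡ 186 (mod 391)
8^8 ≡ 186^2 = 34596 ≡ 188 (mod 391)
8^16 ≡ 188^2 = 35344 ≡ 154 (mod 391)
8^32 ≡ 154^2 = 23716 ≡ 256 (mod 391)
8^64 ≡ 256^2 = 65536 ≡ 239 (mod 391)
8^128 ≡ 239^2 = 57121 ≡ 35 (mod 391)
195 = 128 + 64 + 2 + 1 in binary powers of 2.
So 8^195 ≡ 35 · 239 · 64 · 8 ≡ 257 (mod 391).
Squaring chain: 257; never reaches −1, so base 8 is a Miller–Rabin witness that 391 is composite.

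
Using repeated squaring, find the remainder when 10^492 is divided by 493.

132

10^1 ≡ 10 (mod 493)
10^2 ≡ 10^2 = 100 ≡ 100 (mod 493)
10^4 ≡ 100^2 = 10000 ≡ 140 (mod 493)
10^8 ≡ 140^2 = 19600 ≡ 373 (mod 493)
10^16 ≡ 373^2 = 139129 ≡ 103 (mod 493)
10^32 ≡ 103^2 = 10609 ≡ 256 (mod 493)
10^64 ≡ 256^2 = 65536 ≡ 460 (mod 493)
10^128 ≡ 460^2 = 211600 ≡ 103 (mod 493)
10^256 ≡ 103^2 = 10609 ≡ 256 (mod 493)
492 = 256 + 128 + 64 + 32 + 8 + 4 in binary powers of 2.
So 10^492 ≡ 256 · 103 · 460 · 256 · 373 · 140 ≡ 132 (mod 493).
Since 132 ≠ 1, base 10 is a Fermat witness: 493 is composite.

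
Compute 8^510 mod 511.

1

8^1 ≡ 8 (mod 511)
8^2 ≡ 8^2 = 64 ≡ 64 (mod 511)
8^4 ≡ 64^2 = 4096 ≡ 8 (mod 511)
8^8 ≡ 8^2 = 64 ≡ 64 (mod 511)
8^16 ≡ 64^2 = 4096 ≡ 8 (mod 511)
8^32 ≡ 8^2 = 64 ≡ 64 (mod 511)
8^64 ≡ 64^2 = 4096 ≡ 8 (mod 511)
8^128 ≡ 8^2 = 64 ≡ 64 (mod 511)
8^256 ≡ 64^2 = 4096 ≡ 8 (mod 511)
510 = 256 + 128 + 64 + 32 + 16 + 8 + 4 + 2 in binary powers of 2.
So 8^510 ≡ 8 · 64 · 8 · 64 · 8 · 64 · 8 · 64 ≡ 1 (mod 511).
Since the result is 1, base 8 gives no evidence that 511 is composite.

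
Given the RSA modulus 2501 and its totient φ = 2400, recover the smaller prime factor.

41

φ(n) = (p−1)(q−1) = n − (p+q) + 1, so p + q = 2501 − 2400 + 1 = 102.
p and q are the roots of t² − 102t + 2501 = 0.
Discriminant: 102² − 4·2501 = 10404 − 10004 = 400; √400 = 20.
q = (102 − 20)/2 = 41, p = (102 + 20)/2 = 61.
Check: 41 · 61 = 2501.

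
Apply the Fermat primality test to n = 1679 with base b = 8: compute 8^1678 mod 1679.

8^1 ≡ 8 (mod 1679)
8^2 ≡ 8^2 = 64 ≡ 64 (mod 1679)
8^4 ≡ 64^2 = 4096 ≡ 738 (mod 1679)
8^8 ≡ 738^2 = 544644 ≡ 648 (mod 1679)
8^16 ≡ 648^2 = 419904 ≡ 154 (mod 1679)
8^32 ≡ 154^2 = 23716 ≡ 210 (mod 1679)
8^64 ≡ 210^2 = 44100 ≡ 446 (mod 1679)
8^128 ≡ 446^2 = 198916 ≡ 794 (mod 1679)
8^256 ≡ 794^2 = 630436 ≡ 811 (mod 1679)
8^512 ≡ 811^2 = 657721 ≡ 1232 (mod 1679)
8^1024 ≡ 1232^2 = 1517824 ≡ 8 (mod 1679)
1678 = 1024 + 512 + 128 + 8 + 4 + 2 in binary powers of 2.
So 8^1678 ≡ 8 · 1232 · 794 · 648 · 738 · 64 ≡ 519 (mod 1679).
Since 519 ≠ 1, base 8 is a Fermat witness: 1679 is composite.

519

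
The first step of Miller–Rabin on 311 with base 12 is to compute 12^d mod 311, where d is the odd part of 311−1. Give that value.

311 − 1 = 310 = 2^1 · 155, so d = 155.
12^1 ≡ 12 (mod 311)
12^2 ≡ 12^2 = 144 ≡ 144 (mod 311)
12^4 ≡ 144^2 = 20736 ≡ 210 (mod 311)
12^8 ≡ 210^2 = 44100 ≡ 249 (mod 311)
12^16 ≡ 249^2 = 62001 ≡ 112 (mod 311)
12^32 ≡ 112^2 = 12544 ≡ 104 (mod 311)
12^64 ≡ 104^2 = 10816 ≡ 242 (mod 311)
12^128 ≡ 242^2 = 58564 ≡ 96 (mod 311)
155 = 128 + 16 + 8 + 2 + 1 in binary powers of 2.
So 12^155 ≡ 96 · 112 · 249 · 144 · 12 ≡ 1 (mod 311).
Since 12^d ≡ 1 (mod 311), base 12 does not prove 311 composite.

1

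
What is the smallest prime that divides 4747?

4747 is odd.
Digit sum 22, not divisible by 3.
Ends in 7: not divisible by 5.
7: 4747 = 7·678 + 1
11: 4747 = 11·431 + 6
13: 4747 = 13·365 + 2
17: 4747 = 17·279 + 4
19: 4747 = 19·249 + 16
23: 4747 = 23·206 + 9
29: 4747 = 29·163 + 20
31: 4747 = 31·153 + 4
37: 4747 = 37·128 + 11
41: 4747 = 41·115 + 32
43: 4747 = 43·110 + 17
47: 4747 = 47·101

47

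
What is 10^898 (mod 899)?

71

10^1 ≡ 10 (mod 899)
10^2 ≡ 10^2 = 100 ≡ 100 (mod 899)
10^4 ≡ 100^2 = 10000 ≡ 111 (mod 899)
10^8 ≡ 111^2 = 12321 ≡ 634 (mod 899)
10^16 ≡ 634^2 = 401956 ≡ 103 (mod 899)
10^32 ≡ 103^2 = 10609 ≡ 720 (mod 899)
10^64 ≡ 720^2 = 518400 ≡ 576 (mod 899)
10^128 ≡ 576^2 = 331776 ≡ 45 (mod 899)
10^256 ≡ 45^2 = 2025 ≡ 227 (mod 899)
10^512 ≡ 227^2 = 51529 ≡ 286 (mod 899)
898 = 512 + 256 + 128 + 2 in binary powers of 2.
So 10^898 ≡ 286 · 227 · 45 · 100 ≡ 71 (mod 899).
Since 71 ≠ 1, base 10 is a Fermat witness: 899 is composite.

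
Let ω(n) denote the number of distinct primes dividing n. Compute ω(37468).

4

37468 = 2^2 · 9367
9367 = 17 · 551
551 = 19 · 29
37468 = 2^2 · 17 · 19 · 29, which has 4 distinct prime factors.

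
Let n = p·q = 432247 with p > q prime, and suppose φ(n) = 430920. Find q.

φ(n) = (p−1)(q−1) = n − (p+q) + 1, so p + q = 432247 − 430920 + 1 = 1328.
p and q are the roots of t² − 1328t + 432247 = 0.
Discriminant: 1328² − 4·432247 = 1763584 − 1728988 = 34596; √34596 = 186.
q = (1328 − 186)/2 = 571, p = (1328 + 186)/2 = 757.
Check: 571 · 757 = 432247.

571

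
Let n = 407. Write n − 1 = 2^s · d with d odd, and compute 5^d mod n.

407 − 1 = 406 = 2^1 · 203, so d = 203.
5^1 ≡ 5 (mod 407)
5^2 ≡ 5^2 = 25 ≡ 25 (mod 407)
5^4 ≡ 25^2 = 625 ≡ 218 (mod 407)
5^8 ≡ 218^2 = 47524 ≡ 312 (mod 407)
5^16 ≡ 312^2 = 97344 ≡ 71 (mod 407)
5^32 ≡ 71^2 = 5041 ≡ 157 (mod 407)
5^64 ≡ 157^2 = 24649 ≡ 229 (mod 407)
5^128 ≡ 229^2 = 52441 ≡ 345 (mod 407)
203 = 128 + 64 + 8 + 2 + 1 in binary powers of 2.
So 5^203 ≡ 345 · 229 · 312 · 25 · 5 ≡ 279 (mod 407).
Squaring chain: 279; never reaches −1, so base 5 is a Miller–Rabin witness that 407 is composite.

279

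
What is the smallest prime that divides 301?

7

301 is odd.
Digit sum 4, not divisible by 3.
Ends in 1: not divisible by 5.
7: 301 = 7·43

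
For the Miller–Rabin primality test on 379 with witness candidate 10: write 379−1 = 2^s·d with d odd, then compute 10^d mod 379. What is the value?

378

379 − 1 = 378 = 2^1 · 189, so d = 189.
10^1 ≡ 10 (mod 379)
10^2 ≡ 10^2 = 100 ≡ 100 (mod 379)
10^4 ≡ 100^2 = 10000 ≡ 146 (mod 379)
10^8 ≡ 146^2 = 21316 ≡ 92 (mod 379)
10^16 ≡ 92^2 = 8464 ≡ 126 (mod 379)
10^32 ≡ 126^2 = 15876 ≡ 337 (mod 379)
10^64 ≡ 337^2 = 113569 ≡ 248 (mod 379)
10^128 ≡ 248^2 = 61504 ≡ 106 (mod 379)
189 = 128 + 32 + 16 + 8 + 4 + 1 in binary powers of 2.
So 10^189 ≡ 106 · 337 · 126 · 92 · 146 · 10 ≡ 378 (mod 379).
Since 10^d ≡ 378 (mod 379), base 10 does not prove 379 composite.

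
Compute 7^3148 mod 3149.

7^1 ≡ 7 (mod 3149)
7^2 ≡ 7^2 = 49 ≡ 49 (mod 3149)
7^4 ≡ 49^2 = 2401 ≡ 2401 (mod 3149)
7^8 ≡ 2401^2 = 5764801 ≡ 2131 (mod 3149)
7^16 ≡ 2131^2 = 4541161 ≡ 303 (mod 3149)
7^32 ≡ 303^2 = 91809 ≡ 488 (mod 3149)
7^64 ≡ 488^2 = 238144 ≡ 1969 (mod 3149)
7^128 ≡ 1969^2 = 3876961 ≡ 542 (mod 3149)
7^256 ≡ 542^2 = 293764 ≡ 907 (mod 3149)
7^512 ≡ 907^2 = 822649 ≡ 760 (mod 3149)
7^1024 ≡ 760^2 = 577600 ≡ 1333 (mod 3149)
7^2048 ≡ 1333^2 = 1776889 ≡ 853 (mod 3149)
3148 = 2048 + 1024 + 64 + 8 + 4 in binary powers of 2.
So 7^3148 ≡ 853 · 1333 · 1969 · 2131 · 2401 ≡ 272 (mod 3149).
Since 272 ≠ 1, base 7 is a Fermat witness: 3149 is composite.

272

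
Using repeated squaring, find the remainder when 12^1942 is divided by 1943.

12^1 ≡ 12 (mod 1943)
12^2 ≡ 12^2 = 144 ≡ 144 (mod 1943)
12^4 ≡ 144^2 = 20736 ≡ 1306 (mod 1943)
12^8 ≡ 1306^2 = 1705636 ≡ 1625 (mod 1943)
12^16 ≡ 1625^2 = 2640625 ≡ 88 (mod 1943)
12^32 ≡ 88^2 = 7744 ≡ 1915 (mod 1943)
12^64 ≡ 1915^2 = 3667225 ≡ 784 (mod 1943)
12^128 ≡ 784^2 = 614656 ≡ 668 (mod 1943)
12^256 ≡ 668^2 = 446224 ≡ 1277 (mod 1943)
12^512 ≡ 1277^2 = 1630729 ≡ 552 (mod 1943)
12^1024 ≡ 552^2 = 304704 ≡ 1596 (mod 1943)
1942 = 1024 + 512 + 256 + 128 + 16 + 4 + 2 in binary powers of 2.
So 12^1942 ≡ 1596 · 552 · 1277 · 668 · 88 · 1306 · 144 ≡ 927 (mod 1943).
Since 927 ≠ 1, base 12 is a Fermat witness: 1943 is composite.

927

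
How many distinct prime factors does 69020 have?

69020 = 2^2 · 17255
17255 = 5 · 3451
3451 = 7 · 493
493 = 17 · 29
69020 = 2^2 · 5 · 7 · 17 · 29, which has 5 distinct prime factors.

5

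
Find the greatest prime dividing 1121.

1121 = 19 · 59
59 is prime.
So 1121 = 19 · 59; the largest prime factor is 59.

59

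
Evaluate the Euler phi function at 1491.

Factor: 1491 = 3 · 7 · 71.
φ(1491) = (3−1) · (7−1) · (71−1) = 2 · 6 · 70 = 840.

840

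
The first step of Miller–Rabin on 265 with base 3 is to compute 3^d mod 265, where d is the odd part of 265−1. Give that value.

198

265 − 1 = 264 = 2^3 · 33, so d = 33.
3^1 ≡ 3 (mod 265)
3^2 ≡ 3^2 = 9 ≡ 9 (mod 265)
3^4 ≡ 9^2 = 81 ≡ 81 (mod 265)
3^8 ≡ 81^2 = 6561 ≡ 201 (mod 265)
3^16 ≡ 201^2 = 40401 ≡ 121 (mod 265)
3^32 ≡ 121^2 = 14641 ≡ 66 (mod 265)
33 = 32 + 1 in binary powers of 2.
So 3^33 ≡ 66 · 3 ≡ 198 (mod 265).
Squaring chain: 198 → 249 → 256; never reaches −1, so base 3 is a Miller–Rabin witness that 265 is composite.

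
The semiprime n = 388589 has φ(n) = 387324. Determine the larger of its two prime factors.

φ(n) = (p−1)(q−1) = n − (p+q) + 1, so p + q = 388589 − 387324 + 1 = 1266.
p and q are the roots of t² − 1266t + 388589 = 0.
Discriminant: 1266² − 4·388589 = 1602756 − 1554356 = 48400; √48400 = 220.
q = (1266 − 220)/2 = 523, p = (1266 + 220)/2 = 743.
Check: 523 · 743 = 388589.

743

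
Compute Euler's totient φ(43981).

Factor: 43981 = 7 · 61 · 103.
φ(43981) = (7−1) · (61−1) · (103−1) = 6 · 60 · 102 = 36720.

36720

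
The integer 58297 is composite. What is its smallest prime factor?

58297 is odd.
Digit sum 31, not divisible by 3.
Ends in 7: not divisible by 5.
7: 58297 = 7·8328 + 1
11: 58297 = 11·5299 + 8
13: 58297 = 13·4484 + 5
17: 58297 = 17·3429 + 4
19: 58297 = 19·3068 + 5
23: 58297 = 23·2534 + 15
29: 58297 = 29·2010 + 7
31: 58297 = 31·1880 + 17
37: 58297 = 37·1575 + 22
41: 58297 = 41·1421 + 36
43: 58297 = 43·1355 + 32
47: 58297 = 47·1240 + 17
53: 58297 = 53·1099 + 50
59: 58297 = 59·988 + 5
61: 58297 = 61·955 + 42
67: 58297 = 67·870 + 7
71: 58297 = 71·821 + 6
73: 58297 = 73·798 + 43
79: 58297 = 79·737 + 74
83: 58297 = 83·702 + 31
89: 58297 = 89·655 + 2
97: 58297 = 97·601

97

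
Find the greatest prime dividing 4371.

4371 = 3 · 1457
1457 = 31 · 47
47 is prime.
So 4371 = 3 · 31 · 47; the largest prime factor is 47.

47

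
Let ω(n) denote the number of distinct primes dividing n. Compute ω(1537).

2

1537 = 29 · 53
1537 = 29 · 53, which has 2 distinct prime factors.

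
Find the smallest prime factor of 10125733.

10125733 is odd.
Digit sum 22, not divisible by 3.
Ends in 3: not divisible by 5.
7: 10125733 = 7·1446533 + 2
11: 10125733 = 11·920521 + 2
13: 10125733 = 13·778902 + 7
17: 10125733 = 17·595631 + 6
19: 10125733 = 19·532933 + 6
23: 10125733 = 23·440249 + 6
29: 10125733 = 29·349163 + 6
31: 10125733 = 31·326636 + 17
37: 10125733 = 37·273668 + 17
41: 10125733 = 41·246969 + 4
43: 10125733 = 43·235482 + 7
47: 10125733 = 47·215441 + 6
53: 10125733 = 53·191051 + 30
59: 10125733 = 59·171622 + 35
61: 10125733 = 61·165995 + 38
67: 10125733 = 67·151130 + 23
71: 10125733 = 71·142615 + 68
73: 10125733 = 73·138708 + 49
79: 10125733 = 79·128173 + 66
83: 10125733 = 83·121996 + 65
89: 10125733 = 89·113772 + 25
97: 10125733 = 97·104389

97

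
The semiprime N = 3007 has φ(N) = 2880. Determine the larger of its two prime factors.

97

φ(n) = (p−1)(q−1) = n − (p+q) + 1, so p + q = 3007 − 2880 + 1 = 128.
p and q are the roots of t² − 128t + 3007 = 0.
Discriminant: 128² − 4·3007 = 16384 − 12028 = 4356; √4356 = 66.
q = (128 − 66)/2 = 31, p = (128 + 66)/2 = 97.
Check: 31 · 97 = 3007.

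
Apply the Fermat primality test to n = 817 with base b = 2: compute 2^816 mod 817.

2^1 ≡ 2 (mod 817)
2^2 ≡ 2^2 = 4 ≡ 4 (mod 817)
2^4 ≡ 4^2 = 16 ≡ 16 (mod 817)
2^8 ≡ 16^2 = 256 ≡ 256 (mod 817)
2^16 ≡ 256^2 = 65536 ≡ 176 (mod 817)
2^32 ≡ 176^2 = 30976 ≡ 747 (mod 817)
2^64 ≡ 747^2 = 558009 ≡ 815 (mod 817)
2^128 ≡ 815^2 = 664225 ≡ 4 (mod 817)
2^256 ≡ 4^2 = 16 ≡ 16 (mod 817)
2^512 ≡ 16^2 = 256 ≡ 256 (mod 817)
816 = 512 + 256 + 32 + 16 in binary powers of 2.
So 2^816 ≡ 256 · 16 · 747 · 176 ≡ 102 (mod 817).
Since 102 ≠ 1, base 2 is a Fermat witness: 817 is composite.

102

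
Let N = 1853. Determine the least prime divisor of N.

17

1853 is odd.
Digit sum 17, not divisible by 3.
Ends in 3: not divisible by 5.
7: 1853 = 7·264 + 5
11: 1853 = 11·168 + 5
13: 1853 = 13·142 + 7
17: 1853 = 17·109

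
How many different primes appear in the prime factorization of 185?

185 = 5 · 37
185 = 5 · 37, which has 2 distinct prime factors.

2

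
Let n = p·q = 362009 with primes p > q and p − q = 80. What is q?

Since p = q + 80, we have 362009 = q(q + 80), so q² + 80q − 362009 = 0.
Discriminant: 80² + 4·362009 = 6400 + 1448036 = 1454436; √1454436 = 1206.
q = (−80 + 1206)/2 = 563, and p = q + 80 = 643.
Check: 563 · 643 = 362009.

563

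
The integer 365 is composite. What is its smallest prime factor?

5

365 is odd.
Digit sum 14, not divisible by 3.
Ends in 5: divisible by 5.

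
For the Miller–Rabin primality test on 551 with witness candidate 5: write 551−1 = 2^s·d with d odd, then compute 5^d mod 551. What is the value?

294

551 − 1 = 550 = 2^1 · 275, so d = 275.
5^1 ≡ 5 (mod 551)
5^2 ≡ 5^2 = 25 ≡ 25 (mod 551)
5^4 ≡ 25^2 = 625 ≡ 74 (mod 551)
5^8 ≡ 74^2 = 5476 ≡ 517 (mod 551)
5^16 ≡ 517^2 = 267289 ≡ 54 (mod 551)
5^32 ≡ 54^2 = 2916 ≡ 161 (mod 551)
5^64 ≡ 161^2 = 25921 ≡ 24 (mod 551)
5^128 ≡ 24^2 = 576 ≡ 25 (mod 551)
5^256 ≡ 25^2 = 625 ≡ 74 (mod 551)
275 = 256 + 16 + 2 + 1 in binary powers of 2.
So 5^275 ≡ 74 · 54 · 25 · 5 ≡ 294 (mod 551).
Squaring chain: 294; never reaches −1, so base 5 is a Miller–Rabin witness that 551 is composite.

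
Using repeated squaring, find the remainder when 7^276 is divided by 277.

1

7^1 ≡ 7 (mod 277)
7^2 ≡ 7^2 = 49 ≡ 49 (mod 277)
7^4 ≡ 49^2 = 2401 ≡ 185 (mod 277)
7^8 ≡ 185^2 = 34225 ≡ 154 (mod 277)
7^16 ≡ 154^2 = 23716 ≡ 171 (mod 277)
7^32 ≡ 171^2 = 29241 ≡ 156 (mod 277)
7^64 ≡ 156^2 = 24336 ≡ 237 (mod 277)
7^128 ≡ 237^2 = 56169 ≡ 215 (mod 277)
7^256 ≡ 215^2 = 46225 ≡ 243 (mod 277)
276 = 256 + 16 + 4 in binary powers of 2.
So 7^276 ≡ 243 · 171 · 185 ≡ 1 (mod 277).
Since the result is 1, base 7 gives no evidence that 277 is composite.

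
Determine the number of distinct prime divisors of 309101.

3

309101 = 13^2 · 1829
1829 = 31 · 59
309101 = 13^2 · 31 · 59, which has 3 distinct prime factors.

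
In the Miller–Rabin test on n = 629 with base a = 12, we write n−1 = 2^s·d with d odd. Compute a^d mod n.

201

629 − 1 = 628 = 2^2 · 157, so d = 157.
12^1 ≡ 12 (mod 629)
12^2 ≡ 12^2 = 144 ≡ 144 (mod 629)
12^4 ≡ 144^2 = 20736 ≡ 608 (mod 629)
12^8 ≡ 608^2 = 369664 ≡ 441 (mod 629)
12^16 ≡ 441^2 = 194481 ≡ 120 (mod 629)
12^32 ≡ 120^2 = 14400 ≡ 562 (mod 629)
12^64 ≡ 562^2 = 315844 ≡ 86 (mod 629)
12^128 ≡ 86^2 = 7396 ≡ 477 (mod 629)
157 = 128 + 16 + 8 + 4 + 1 in binary powers of 2.
So 12^157 ≡ 477 · 120 · 441 · 608 · 12 ≡ 201 (mod 629).
Squaring chain: 201 → 145; never reaches −1, so base 12 is a Miller–Rabin witness that 629 is composite.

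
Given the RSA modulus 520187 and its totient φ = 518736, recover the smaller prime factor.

φ(n) = (p−1)(q−1) = n − (p+q) + 1, so p + q = 520187 − 518736 + 1 = 1452.
p and q are the roots of t² − 1452t + 520187 = 0.
Discriminant: 1452² − 4·520187 = 2108304 − 2080748 = 27556; √27556 = 166.
q = (1452 − 166)/2 = 643, p = (1452 + 166)/2 = 809.
Check: 643 · 809 = 520187.

643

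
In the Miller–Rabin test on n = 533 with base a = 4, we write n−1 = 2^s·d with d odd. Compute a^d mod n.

533 − 1 = 532 = 2^2 · 133, so d = 133.
4^1 ≡ 4 (mod 533)
4^2 ≡ 4^2 = 16 ≡ 16 (mod 533)
4^4 ≡ 16^2 = 256 ≡ 256 (mod 533)
4^8 ≡ 256^2 = 65536 ≡ 510 (mod 533)
4^16 ≡ 510^2 = 260100 ≡ 529 (mod 533)
4^32 ≡ 529^2 = 279841 ≡ 16 (mod 533)
4^64 ≡ 16^2 = 256 ≡ 256 (mod 533)
4^128 ≡ 256^2 = 65536 ≡ 510 (mod 533)
133 = 128 + 4 + 1 in binary powers of 2.
So 4^133 ≡ 510 · 256 · 4 ≡ 433 (mod 533).
Squaring chain: 433 → 406; never reaches −1, so base 4 is a Miller–Rabin witness that 533 is composite.

433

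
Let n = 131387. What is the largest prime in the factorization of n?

131387 = 37 · 3551
3551 = 53 · 67
67 is prime.
So 131387 = 37 · 53 · 67; the largest prime factor is 67.

67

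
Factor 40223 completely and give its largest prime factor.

40223 = 19 · 2117
2117 = 29 · 73
73 is prime.
So 40223 = 19 · 29 · 73; the largest prime factor is 73.

73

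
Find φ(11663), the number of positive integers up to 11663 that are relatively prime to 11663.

Factor: 11663 = 107 · 109.
φ(11663) = (107−1) · (109−1) = 106 · 108 = 11448.

11448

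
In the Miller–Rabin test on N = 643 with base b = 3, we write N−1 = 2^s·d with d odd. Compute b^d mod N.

643 − 1 = 642 = 2^1 · 321, so d = 321.
3^1 ≡ 3 (mod 643)
3^2 ≡ 3^2 = 9 ≡ 9 (mod 643)
3^4 ≡ 9^2 = 81 ≡ 81 (mod 643)
3^8 ≡ 81^2 = 6561 ≡ 131 (mod 643)
3^16 ≡ 131^2 = 17161 ≡ 443 (mod 643)
3^32 ≡ 443^2 = 196249 ≡ 134 (mod 643)
3^64 ≡ 134^2 = 17956 ≡ 595 (mod 643)
3^128 ≡ 595^2 = 354025 ≡ 375 (mod 643)
3^256 ≡ 375^2 = 140625 ≡ 451 (mod 643)
321 = 256 + 64 + 1 in binary powers of 2.
So 3^321 ≡ 451 · 595 · 3 ≡ 642 (mod 643).
Since 3^d ≡ 642 (mod 643), base 3 does not prove 643 composite.

642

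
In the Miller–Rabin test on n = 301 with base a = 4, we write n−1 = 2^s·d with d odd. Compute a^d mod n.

78

301 − 1 = 300 = 2^2 · 75, so d = 75.
4^1 ≡ 4 (mod 301)
4^2 ≡ 4^2 = 16 ≡ 16 (mod 301)
4^4 ≡ 16^2 = 256 ≡ 256 (mod 301)
4^8 ≡ 256^2 = 65536 ≡ 219 (mod 301)
4^16 ≡ 219^2 = 47961 ≡ 102 (mod 301)
4^32 ≡ 102^2 = 10404 ≡ 170 (mod 301)
4^64 ≡ 170^2 = 28900 ≡ 4 (mod 301)
75 = 64 + 8 + 2 + 1 in binary powers of 2.
So 4^75 ≡ 4 · 219 · 16 · 4 ≡ 78 (mod 301).
Squaring chain: 78 → 64; never reaches −1, so base 4 is a Miller–Rabin witness that 301 is composite.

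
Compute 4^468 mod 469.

4^1 ≡ 4 (mod 469)
4^2 ≡ 4^2 = 16 ≡ 16 (mod 469)
4^4 ≡ 16^2 = 256 ≡ 256 (mod 469)
4^8 ≡ 256^2 = 65536 ≡ 345 (mod 469)
4^16 ≡ 345^2 = 119025 ≡ 368 (mod 469)
4^32 ≡ 368^2 = 135424 ≡ 352 (mod 469)
4^64 ≡ 352^2 = 123904 ≡ 88 (mod 469)
4^128 ≡ 88^2 = 7744 ≡ 240 (mod 469)
4^256 ≡ 240^2 = 57600 ≡ 382 (mod 469)
468 = 256 + 128 + 64 + 16 + 4 in binary powers of 2.
So 4^468 ≡ 382 · 240 · 88 · 368 · 256 ≡ 344 (mod 469).
Since 344 ≠ 1, base 4 is a Fermat witness: 469 is composite.

344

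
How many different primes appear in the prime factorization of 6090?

6090 = 2 · 3045
3045 = 3 · 1015
1015 = 5 · 203
203 = 7 · 29
6090 = 2 · 3 · 5 · 7 · 29, which has 5 distinct prime factors.

5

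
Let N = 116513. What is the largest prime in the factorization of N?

116513 = 37 · 3149
3149 = 47 · 67
67 is prime.
So 116513 = 37 · 47 · 67; the largest prime factor is 67.

67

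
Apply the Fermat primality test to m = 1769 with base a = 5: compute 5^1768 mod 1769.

5^1 ≡ 5 (mod 1769)
5^2 ≡ 5^2 = 25 ≡ 25 (mod 1769)
5^4 ≡ 25^2 = 625 ≡ 625 (mod 1769)
5^8 ≡ 625^2 = 390625 ≡ 1445 (mod 1769)
5^16 ≡ 1445^2 = 2088025 ≡ 605 (mod 1769)
5^32 ≡ 605^2 = 366025 ≡ 1611 (mod 1769)
5^64 ≡ 1611^2 = 2595321 ≡ 198 (mod 1769)
5^128 ≡ 198^2 = 39204 ≡ 286 (mod 1769)
5^256 ≡ 286^2 = 81796 ≡ 422 (mod 1769)
5^512 ≡ 422^2 = 178084 ≡ 1184 (mod 1769)
5^1024 ≡ 1184^2 = 1401856 ≡ 808 (mod 1769)
1768 = 1024 + 512 + 128 + 64 + 32 + 8 in binary powers of 2.
So 5^1768 ≡ 808 · 1184 · 286 · 198 · 1611 · 1445 ≡ 1669 (mod 1769).
Since 1669 ≠ 1, base 5 is a Fermat witness: 1769 is composite.

1669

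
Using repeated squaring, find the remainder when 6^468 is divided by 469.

6^1 ≡ 6 (mod 469)
6^2 ≡ 6^2 = 36 ≡ 36 (mod 469)
6^4 ≡ 36^2 = 1296 ≡ 358 (mod 469)
6^8 ≡ 358^2 = 128164 ≡ 127 (mod 469)
6^16 ≡ 127^2 = 16129 ≡ 183 (mod 469)
6^32 ≡ 183^2 = 33489 ≡ 190 (mod 469)
6^64 ≡ 190^2 = 36100 ≡ 456 (mod 469)
6^128 ≡ 456^2 = 207936 ≡ 169 (mod 469)
6^256 ≡ 169^2 = 28561 ≡ 421 (mod 469)
468 = 256 + 128 + 64 + 16 + 4 in binary powers of 2.
So 6^468 ≡ 421 · 169 · 456 · 183 · 358 ≡ 225 (mod 469).
Since 225 ≠ 1, base 6 is a Fermat witness: 469 is composite.

225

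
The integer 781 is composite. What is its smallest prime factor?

781 is odd.
Digit sum 16, not divisible by 3.
Ends in 1: not divisible by 5.
7: 781 = 7·111 + 4
11: 781 = 11·71

11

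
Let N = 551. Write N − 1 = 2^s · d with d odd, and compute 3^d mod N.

551 − 1 = 550 = 2^1 · 275, so d = 275.
3^1 ≡ 3 (mod 551)
3^2 ≡ 3^2 = 9 ≡ 9 (mod 551)
3^4 ≡ 9^2 = 81 ≡ 81 (mod 551)
3^8 ≡ 81^2 = 6561 ≡ 500 (mod 551)
3^16 ≡ 500^2 = 250000 ≡ 397 (mod 551)
3^32 ≡ 397^2 = 157609 ≡ 23 (mod 551)
3^64 ≡ 23^2 = 529 ≡ 529 (mod 551)
3^128 ≡ 529^2 = 279841 ≡ 484 (mod 551)
3^256 ≡ 484^2 = 234256 ≡ 81 (mod 551)
275 = 256 + 16 + 2 + 1 in binary powers of 2.
So 3^275 ≡ 81 · 397 · 9 · 3 ≡ 414 (mod 551).
Squaring chain: 414; never reaches −1, so base 3 is a Miller–Rabin witness that 551 is composite.

414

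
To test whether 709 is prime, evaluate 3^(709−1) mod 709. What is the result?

3^1 ≡ 3 (mod 709)
3^2 ≡ 3^2 = 9 ≡ 9 (mod 709)
3^4 ≡ 9^2 = 81 ≡ 81 (mod 709)
3^8 ≡ 81^2 = 6561 ≡ 180 (mod 709)
3^16 ≡ 180^2 = 32400 ≡ 495 (mod 709)
3^32 ≡ 495^2 = 245025 ≡ 420 (mod 709)
3^64 ≡ 420^2 = 176400 ≡ 568 (mod 709)
3^128 ≡ 568^2 = 322624 ≡ 29 (mod 709)
3^256 ≡ 29^2 = 841 ≡ 132 (mod 709)
3^512 ≡ 132^2 = 17424 ≡ 408 (mod 709)
708 = 512 + 128 + 64 + 4 in binary powers of 2.
So 3^708 ≡ 408 · 29 · 568 · 81 ≡ 1 (mod 709).
Since the result is 1, base 3 gives no evidence that 709 is composite.

1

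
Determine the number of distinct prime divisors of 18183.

4

18183 = 3 · 6061
6061 = 11 · 551
551 = 19 · 29
18183 = 3 · 11 · 19 · 29, which has 4 distinct prime factors.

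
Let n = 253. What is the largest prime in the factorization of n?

253 = 11 · 23
23 is prime.
So 253 = 11 · 23; the largest prime factor is 23.

23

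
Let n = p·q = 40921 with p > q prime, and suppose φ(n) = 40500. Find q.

φ(n) = (p−1)(q−1) = n − (p+q) + 1, so p + q = 40921 − 40500 + 1 = 422.
p and q are the roots of t² − 422t + 40921 = 0.
Discriminant: 422² − 4·40921 = 178084 − 163684 = 14400; √14400 = 120.
q = (422 − 120)/2 = 151, p = (422 + 120)/2 = 271.
Check: 151 · 271 = 40921.

151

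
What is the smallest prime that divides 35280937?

97

35280937 is odd.
Digit sum 37, not divisible by 3.
Ends in 7: not divisible by 5.
7: 35280937 = 7·5040133 + 6
11: 35280937 = 11·3207357 + 10
13: 35280937 = 13·2713918 + 3
17: 35280937 = 17·2075349 + 4
19: 35280937 = 19·1856891 + 8
23: 35280937 = 23·1533953 + 18
29: 35280937 = 29·1216584 + 1
31: 35280937 = 31·1138094 + 23
37: 35280937 = 37·953538 + 31
41: 35280937 = 41·860510 + 27
43: 35280937 = 43·820486 + 39
47: 35280937 = 47·750658 + 11
53: 35280937 = 53·665678 + 3
59: 35280937 = 59·597981 + 58
61: 35280937 = 61·578376 + 1
67: 35280937 = 67·526581 + 10
71: 35280937 = 71·496914 + 43
73: 35280937 = 73·483300 + 37
79: 35280937 = 79·446594 + 11
83: 35280937 = 83·425071 + 44
89: 35280937 = 89·396415 + 2
97: 35280937 = 97·363721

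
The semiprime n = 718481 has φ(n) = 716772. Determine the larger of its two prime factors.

967

φ(n) = (p−1)(q−1) = n − (p+q) + 1, so p + q = 718481 − 716772 + 1 = 1710.
p and q are the roots of t² − 1710t + 718481 = 0.
Discriminant: 1710² − 4·718481 = 2924100 − 2873924 = 50176; √50176 = 224.
q = (1710 − 224)/2 = 743, p = (1710 + 224)/2 = 967.
Check: 743 · 967 = 718481.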